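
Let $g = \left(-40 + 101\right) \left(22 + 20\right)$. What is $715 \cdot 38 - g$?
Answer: $24608$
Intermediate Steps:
$g = 2562$ ($g = 61 \cdot 42 = 2562$)
$715 \cdot 38 - g = 715 \cdot 38 - 2562 = 27170 - 2562 = 24608$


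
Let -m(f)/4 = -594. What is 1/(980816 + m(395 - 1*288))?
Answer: 1/983192 ≈ 1.0171e-6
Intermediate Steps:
m(f) = 2376 (m(f) = -4*(-594) = 2376)
1/(980816 + m(395 - 1*288)) = 1/(980816 + 2376) = 1/983192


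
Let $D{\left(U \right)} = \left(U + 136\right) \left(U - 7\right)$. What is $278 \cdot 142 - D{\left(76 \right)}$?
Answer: $24848$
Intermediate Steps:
$D{\left(U \right)} = \left(-7 + U\right) \left(136 + U\right)$ ($D{\left(U \right)} = \left(136 + U\right) \left(-7 + U\right) = \left(-7 + U\right) \left(136 + U\right)$)
$278 \cdot 142 - D{\left(76 \right)} = 278 \cdot 142 - \left(-952 + 76^{2} + 129 \cdot 76\right) = 39476 - \left(-952 + 5776 + 9804\right) = 39476 - 14628 = 24848$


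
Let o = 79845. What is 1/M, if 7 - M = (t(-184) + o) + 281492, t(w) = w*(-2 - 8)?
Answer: -1/363170 ≈ -2.7535e-6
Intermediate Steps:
t(w) = -10*w (t(w) = w*(-10) = -10*w)
M = -363170 (M = 7 - ((-10*(-184) + 79845) + 281492) = 7 - ((1840 + 79845) + 281492) = 7 - (81685 + 281492) = 7 - 1*363177 = 7 - 363177 = -363170)
1/M = 1/(-363170) = -1/363170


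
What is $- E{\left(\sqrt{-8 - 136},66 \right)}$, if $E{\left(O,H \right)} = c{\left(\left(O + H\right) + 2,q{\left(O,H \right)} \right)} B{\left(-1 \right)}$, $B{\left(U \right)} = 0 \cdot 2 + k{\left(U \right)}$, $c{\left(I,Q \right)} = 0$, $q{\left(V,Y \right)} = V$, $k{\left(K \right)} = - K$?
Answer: $0$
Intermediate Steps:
$B{\left(U \right)} = - U$ ($B{\left(U \right)} = 0 \cdot 2 - U = 0 - U = - U$)
$E{\left(O,H \right)} = 0$ ($E{\left(O,H \right)} = 0 \left(\left(-1\right) \left(-1\right)\right) = 0 \cdot 1 = 0$)
$- E{\left(\sqrt{-8 - 136},66 \right)} = \left(-1\right) 0 = 0$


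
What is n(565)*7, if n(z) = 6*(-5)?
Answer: -210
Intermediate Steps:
n(z) = -30
n(565)*7 = -30*7 = -210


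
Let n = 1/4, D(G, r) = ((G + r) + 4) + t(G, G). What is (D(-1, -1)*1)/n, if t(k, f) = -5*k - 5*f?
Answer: 48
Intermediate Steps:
t(k, f) = -5*f - 5*k
D(G, r) = 4 + r - 9*G (D(G, r) = ((G + r) + 4) + (-5*G - 5*G) = (4 + G + r) - 10*G = 4 + r - 9*G)
n = ¼ (n = 1*(¼) = ¼ ≈ 0.25000)
(D(-1, -1)*1)/n = ((4 - 1 - 9*(-1))*1)/(¼) = ((4 - 1 + 9)*1)*4 = (12*1)*4 = 12*4 = 48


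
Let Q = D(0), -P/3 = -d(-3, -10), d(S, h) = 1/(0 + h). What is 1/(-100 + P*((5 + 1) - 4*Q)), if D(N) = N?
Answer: -5/509 ≈ -0.0098232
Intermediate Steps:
d(S, h) = 1/h
P = -3/10 (P = -(-3)/(-10) = -(-3)*(-1)/10 = -3*1/10 = -3/10 ≈ -0.30000)
Q = 0
1/(-100 + P*((5 + 1) - 4*Q)) = 1/(-100 - 3*((5 + 1) - 4*0)/10) = 1/(-100 - 3*(6 + 0)/10) = 1/(-100 - 3/10*6) = 1/(-100 - 9/5) = 1/(-509/5) = -5/509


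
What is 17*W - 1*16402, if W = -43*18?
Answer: -29560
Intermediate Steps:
W = -774
17*W - 1*16402 = 17*(-774) - 1*16402 = -13158 - 16402 = -29560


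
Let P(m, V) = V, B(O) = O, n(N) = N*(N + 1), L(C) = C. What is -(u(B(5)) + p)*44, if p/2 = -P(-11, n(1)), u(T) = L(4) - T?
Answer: 220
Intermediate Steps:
n(N) = N*(1 + N)
u(T) = 4 - T
p = -4 (p = 2*(-(1 + 1)) = 2*(-2) = -4)
-(u(B(5)) + p)*44 = -((4 - 1*5) - 4)*44 = -((4 - 5) - 4)*44 = -(-1 - 4)*44 = -(-5)*44 = -1*(-220) = 220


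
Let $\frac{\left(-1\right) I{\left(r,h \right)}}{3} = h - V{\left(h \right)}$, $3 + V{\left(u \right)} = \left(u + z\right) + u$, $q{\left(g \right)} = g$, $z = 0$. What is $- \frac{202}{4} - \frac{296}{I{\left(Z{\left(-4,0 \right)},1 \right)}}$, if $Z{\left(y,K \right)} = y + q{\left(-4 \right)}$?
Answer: $- \frac{7}{6} \approx -1.1667$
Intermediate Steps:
$Z{\left(y,K \right)} = -4 + y$ ($Z{\left(y,K \right)} = y - 4 = -4 + y$)
$V{\left(u \right)} = -3 + 2 u$ ($V{\left(u \right)} = -3 + \left(\left(u + 0\right) + u\right) = -3 + \left(u + u\right) = -3 + 2 u$)
$I{\left(r,h \right)} = -9 + 3 h$ ($I{\left(r,h \right)} = - 3 \left(h - \left(-3 + 2 h\right)\right) = - 3 \left(3 - h\right) = -9 + 3 h$)
$- \frac{202}{4} - \frac{296}{I{\left(Z{\left(-4,0 \right)},1 \right)}} = - \frac{202}{4} - \frac{296}{-9 + 3 \cdot 1} = \left(-202\right) \frac{1}{4} - \frac{296}{-9 + 3} = - \frac{101}{2} - \frac{296}{-6} = - \frac{101}{2} - - \frac{148}{3} = - \frac{101}{2} + \frac{148}{3} = - \frac{7}{6}$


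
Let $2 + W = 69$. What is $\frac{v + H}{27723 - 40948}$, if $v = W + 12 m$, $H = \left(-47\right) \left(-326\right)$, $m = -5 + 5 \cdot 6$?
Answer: $- \frac{15689}{13225} \approx -1.1863$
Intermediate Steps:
$W = 67$ ($W = -2 + 69 = 67$)
$m = 25$ ($m = -5 + 30 = 25$)
$H = 15322$
$v = 367$ ($v = 67 + 12 \cdot 25 = 67 + 300 = 367$)
$\frac{v + H}{27723 - 40948} = \frac{367 + 15322}{27723 - 40948} = \frac{15689}{-13225} = 15689 \left(- \frac{1}{13225}\right) = - \frac{15689}{13225}$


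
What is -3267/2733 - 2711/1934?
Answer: -4575847/1761874 ≈ -2.5971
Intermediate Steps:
-3267/2733 - 2711/1934 = -3267*1/2733 - 2711*1/1934 = -1089/911 - 2711/1934 = -4575847/1761874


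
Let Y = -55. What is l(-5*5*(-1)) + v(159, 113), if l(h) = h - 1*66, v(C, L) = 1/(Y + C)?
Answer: -4263/104 ≈ -40.990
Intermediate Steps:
v(C, L) = 1/(-55 + C)
l(h) = -66 + h (l(h) = h - 66 = -66 + h)
l(-5*5*(-1)) + v(159, 113) = (-66 - 5*5*(-1)) + 1/(-55 + 159) = (-66 - 25*(-1)) + 1/104 = (-66 + 25) + 1/104 = -41 + 1/104 = -4263/104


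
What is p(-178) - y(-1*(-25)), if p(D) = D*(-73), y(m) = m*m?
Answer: 12369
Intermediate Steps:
y(m) = m**2
p(D) = -73*D
p(-178) - y(-1*(-25)) = -73*(-178) - (-1*(-25))**2 = 12994 - 1*25**2 = 12994 - 1*625 = 12994 - 625 = 12369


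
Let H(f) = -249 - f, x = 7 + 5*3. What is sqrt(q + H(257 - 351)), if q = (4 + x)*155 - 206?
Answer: sqrt(3669) ≈ 60.572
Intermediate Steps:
x = 22 (x = 7 + 15 = 22)
q = 3824 (q = (4 + 22)*155 - 206 = 26*155 - 206 = 4030 - 206 = 3824)
sqrt(q + H(257 - 351)) = sqrt(3824 + (-249 - (257 - 351))) = sqrt(3824 + (-249 - 1*(-94))) = sqrt(3824 + (-249 + 94)) = sqrt(3824 - 155) = sqrt(3669)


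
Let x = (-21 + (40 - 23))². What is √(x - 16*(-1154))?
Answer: 4*√1155 ≈ 135.94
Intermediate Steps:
x = 16 (x = (-21 + 17)² = (-4)² = 16)
√(x - 16*(-1154)) = √(16 - 16*(-1154)) = √(16 + 18464) = √18480 = 4*√1155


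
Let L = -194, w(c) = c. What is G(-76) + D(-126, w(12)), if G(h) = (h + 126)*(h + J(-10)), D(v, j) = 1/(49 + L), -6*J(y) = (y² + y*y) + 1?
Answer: -793876/145 ≈ -5475.0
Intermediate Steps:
J(y) = -⅙ - y²/3 (J(y) = -((y² + y*y) + 1)/6 = -((y² + y²) + 1)/6 = -(2*y² + 1)/6 = -(1 + 2*y²)/6 = -⅙ - y²/3)
D(v, j) = -1/145 (D(v, j) = 1/(49 - 194) = 1/(-145) = -1/145)
G(h) = (126 + h)*(-67/2 + h) (G(h) = (h + 126)*(h + (-⅙ - ⅓*(-10)²)) = (126 + h)*(h + (-⅙ - ⅓*100)) = (126 + h)*(h + (-⅙ - 100/3)) = (126 + h)*(h - 67/2) = (126 + h)*(-67/2 + h))
G(-76) + D(-126, w(12)) = (-4221 + (-76)² + (185/2)*(-76)) - 1/145 = (-4221 + 5776 - 7030) - 1/145 = -5475 - 1/145 = -793876/145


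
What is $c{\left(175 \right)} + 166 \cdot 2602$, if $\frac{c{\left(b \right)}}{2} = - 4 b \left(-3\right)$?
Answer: $436132$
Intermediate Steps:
$c{\left(b \right)} = 24 b$ ($c{\left(b \right)} = 2 - 4 b \left(-3\right) = 2 \cdot 12 b = 24 b$)
$c{\left(175 \right)} + 166 \cdot 2602 = 24 \cdot 175 + 166 \cdot 2602 = 4200 + 431932 = 436132$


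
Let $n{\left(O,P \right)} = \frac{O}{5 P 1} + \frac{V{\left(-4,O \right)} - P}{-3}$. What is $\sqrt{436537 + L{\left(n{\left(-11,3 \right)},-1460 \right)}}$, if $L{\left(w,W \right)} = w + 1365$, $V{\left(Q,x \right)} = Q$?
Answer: $\frac{\sqrt{10947590}}{5} \approx 661.74$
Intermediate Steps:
$n{\left(O,P \right)} = \frac{4}{3} + \frac{P}{3} + \frac{O}{5 P}$ ($n{\left(O,P \right)} = \frac{O}{5 P 1} + \frac{-4 - P}{-3} = \frac{O}{5 P} + \left(-4 - P\right) \left(- \frac{1}{3}\right) = O \frac{1}{5 P} + \left(\frac{4}{3} + \frac{P}{3}\right) = \frac{O}{5 P} + \left(\frac{4}{3} + \frac{P}{3}\right) = \frac{4}{3} + \frac{P}{3} + \frac{O}{5 P}$)
$L{\left(w,W \right)} = 1365 + w$
$\sqrt{436537 + L{\left(n{\left(-11,3 \right)},-1460 \right)}} = \sqrt{436537 + \left(1365 + \frac{\frac{1}{5} \left(-11\right) + \frac{1}{3} \cdot 3 \left(4 + 3\right)}{3}\right)} = \sqrt{436537 + \left(1365 + \frac{- \frac{11}{5} + \frac{1}{3} \cdot 3 \cdot 7}{3}\right)} = \sqrt{436537 + \left(1365 + \frac{- \frac{11}{5} + 7}{3}\right)} = \sqrt{436537 + \left(1365 + \frac{1}{3} \cdot \frac{24}{5}\right)} = \sqrt{436537 + \left(1365 + \frac{8}{5}\right)} = \sqrt{436537 + \frac{6833}{5}} = \sqrt{\frac{2189518}{5}} = \frac{\sqrt{10947590}}{5}$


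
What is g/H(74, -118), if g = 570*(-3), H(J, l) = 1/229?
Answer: -391590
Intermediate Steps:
H(J, l) = 1/229
g = -1710
g/H(74, -118) = -1710/1/229 = -1710*229 = -391590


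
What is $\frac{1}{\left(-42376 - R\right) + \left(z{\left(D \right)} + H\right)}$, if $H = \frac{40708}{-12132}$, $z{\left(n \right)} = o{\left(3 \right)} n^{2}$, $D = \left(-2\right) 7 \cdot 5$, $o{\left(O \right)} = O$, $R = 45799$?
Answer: $- \frac{3033}{222859852} \approx -1.3609 \cdot 10^{-5}$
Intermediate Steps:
$D = -70$ ($D = \left(-14\right) 5 = -70$)
$z{\left(n \right)} = 3 n^{2}$
$H = - \frac{10177}{3033}$ ($H = 40708 \left(- \frac{1}{12132}\right) = - \frac{10177}{3033} \approx -3.3554$)
$\frac{1}{\left(-42376 - R\right) + \left(z{\left(D \right)} + H\right)} = \frac{1}{\left(-42376 - 45799\right) - \left(\frac{10177}{3033} - 3 \left(-70\right)^{2}\right)} = \frac{1}{\left(-42376 - 45799\right) + \left(3 \cdot 4900 - \frac{10177}{3033}\right)} = \frac{1}{-88175 + \left(14700 - \frac{10177}{3033}\right)} = \frac{1}{-88175 + \frac{44574923}{3033}} = \frac{1}{- \frac{222859852}{3033}} = - \frac{3033}{222859852}$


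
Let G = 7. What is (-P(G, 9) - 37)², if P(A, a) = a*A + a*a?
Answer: 32761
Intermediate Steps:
P(A, a) = a² + A*a (P(A, a) = A*a + a² = a² + A*a)
(-P(G, 9) - 37)² = (-9*(7 + 9) - 37)² = (-9*16 - 37)² = (-1*144 - 37)² = (-144 - 37)² = (-181)² = 32761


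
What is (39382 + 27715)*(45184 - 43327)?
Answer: 124599129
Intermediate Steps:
(39382 + 27715)*(45184 - 43327) = 67097*1857 = 124599129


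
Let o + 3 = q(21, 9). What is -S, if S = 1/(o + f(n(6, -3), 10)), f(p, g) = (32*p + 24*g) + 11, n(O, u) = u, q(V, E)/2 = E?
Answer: -1/170 ≈ -0.0058824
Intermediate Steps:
q(V, E) = 2*E
o = 15 (o = -3 + 2*9 = -3 + 18 = 15)
f(p, g) = 11 + 24*g + 32*p (f(p, g) = (24*g + 32*p) + 11 = 11 + 24*g + 32*p)
S = 1/170 (S = 1/(15 + (11 + 24*10 + 32*(-3))) = 1/(15 + (11 + 240 - 96)) = 1/(15 + 155) = 1/170 ≈ 0.0058824)
-S = -1*1/170 = -1/170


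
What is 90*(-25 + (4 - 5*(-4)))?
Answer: -90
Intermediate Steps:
90*(-25 + (4 - 5*(-4))) = 90*(-25 + (4 + 20)) = 90*(-25 + 24) = 90*(-1) = -90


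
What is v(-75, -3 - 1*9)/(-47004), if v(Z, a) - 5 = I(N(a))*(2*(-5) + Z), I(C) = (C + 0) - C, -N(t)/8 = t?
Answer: -5/47004 ≈ -0.00010637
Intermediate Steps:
N(t) = -8*t
I(C) = 0 (I(C) = C - C = 0)
v(Z, a) = 5 (v(Z, a) = 5 + 0*(2*(-5) + Z) = 5 + 0*(-10 + Z) = 5 + 0 = 5)
v(-75, -3 - 1*9)/(-47004) = 5/(-47004) = 5*(-1/47004) = -5/47004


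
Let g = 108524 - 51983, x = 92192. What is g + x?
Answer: 148733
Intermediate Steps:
g = 56541
g + x = 56541 + 92192 = 148733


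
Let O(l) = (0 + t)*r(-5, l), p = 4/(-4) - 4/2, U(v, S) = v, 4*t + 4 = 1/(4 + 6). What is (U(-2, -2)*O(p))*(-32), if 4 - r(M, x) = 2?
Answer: -624/5 ≈ -124.80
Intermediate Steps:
t = -39/40 (t = -1 + 1/(4*(4 + 6)) = -1 + (¼)/10 = -1 + (¼)*(⅒) = -1 + 1/40 = -39/40 ≈ -0.97500)
r(M, x) = 2 (r(M, x) = 4 - 1*2 = 4 - 2 = 2)
p = -3 (p = 4*(-¼) - 4*½ = -1 - 2 = -3)
O(l) = -39/20 (O(l) = (0 - 39/40)*2 = -39/40*2 = -39/20)
(U(-2, -2)*O(p))*(-32) = -2*(-39/20)*(-32) = (39/10)*(-32) = -624/5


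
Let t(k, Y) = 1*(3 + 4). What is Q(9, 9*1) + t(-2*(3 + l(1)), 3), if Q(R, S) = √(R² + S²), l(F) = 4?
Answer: 7 + 9*√2 ≈ 19.728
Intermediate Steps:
t(k, Y) = 7 (t(k, Y) = 1*7 = 7)
Q(9, 9*1) + t(-2*(3 + l(1)), 3) = √(9² + (9*1)²) + 7 = √(81 + 9²) + 7 = √(81 + 81) + 7 = √162 + 7 = 9*√2 + 7 = 7 + 9*√2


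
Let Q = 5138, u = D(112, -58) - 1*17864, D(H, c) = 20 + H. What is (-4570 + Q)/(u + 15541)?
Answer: -568/2191 ≈ -0.25924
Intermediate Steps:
u = -17732 (u = (20 + 112) - 1*17864 = 132 - 17864 = -17732)
(-4570 + Q)/(u + 15541) = (-4570 + 5138)/(-17732 + 15541) = 568/(-2191) = 568*(-1/2191) = -568/2191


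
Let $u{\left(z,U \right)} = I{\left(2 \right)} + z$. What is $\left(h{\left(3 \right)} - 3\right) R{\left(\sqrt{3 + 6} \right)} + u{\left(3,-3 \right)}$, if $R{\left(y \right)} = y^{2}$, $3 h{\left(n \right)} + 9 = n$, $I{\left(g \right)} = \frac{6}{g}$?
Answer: $-39$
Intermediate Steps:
$h{\left(n \right)} = -3 + \frac{n}{3}$
$u{\left(z,U \right)} = 3 + z$ ($u{\left(z,U \right)} = \frac{6}{2} + z = 6 \cdot \frac{1}{2} + z = 3 + z$)
$\left(h{\left(3 \right)} - 3\right) R{\left(\sqrt{3 + 6} \right)} + u{\left(3,-3 \right)} = \left(\left(-3 + \frac{1}{3} \cdot 3\right) - 3\right) \left(\sqrt{3 + 6}\right)^{2} + \left(3 + 3\right) = \left(\left(-3 + 1\right) - 3\right) \left(\sqrt{9}\right)^{2} + 6 = \left(-2 - 3\right) 3^{2} + 6 = \left(-5\right) 9 + 6 = -45 + 6 = -39$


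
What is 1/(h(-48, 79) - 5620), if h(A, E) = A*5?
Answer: -1/5860 ≈ -0.00017065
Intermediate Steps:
h(A, E) = 5*A
1/(h(-48, 79) - 5620) = 1/(5*(-48) - 5620) = 1/(-240 - 5620) = 1/(-5860) = -1/5860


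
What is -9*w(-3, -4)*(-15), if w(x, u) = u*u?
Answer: 2160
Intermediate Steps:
w(x, u) = u²
-9*w(-3, -4)*(-15) = -9*(-4)²*(-15) = -9*16*(-15) = -144*(-15) = 2160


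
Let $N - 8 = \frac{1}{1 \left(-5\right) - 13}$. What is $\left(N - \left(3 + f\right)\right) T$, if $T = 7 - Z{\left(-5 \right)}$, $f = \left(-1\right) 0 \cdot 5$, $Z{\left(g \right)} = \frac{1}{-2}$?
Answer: $\frac{445}{12} \approx 37.083$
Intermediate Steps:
$Z{\left(g \right)} = - \frac{1}{2}$
$f = 0$ ($f = 0 \cdot 5 = 0$)
$N = \frac{143}{18}$ ($N = 8 + \frac{1}{1 \left(-5\right) - 13} = 8 + \frac{1}{-5 - 13} = 8 + \frac{1}{-18} = 8 - \frac{1}{18} = \frac{143}{18} \approx 7.9444$)
$T = \frac{15}{2}$ ($T = 7 - - \frac{1}{2} = 7 + \frac{1}{2} = \frac{15}{2} \approx 7.5$)
$\left(N - \left(3 + f\right)\right) T = \left(\frac{143}{18} - 3\right) \frac{15}{2} = \frac{89}{18} \cdot \frac{15}{2} = \frac{445}{12}$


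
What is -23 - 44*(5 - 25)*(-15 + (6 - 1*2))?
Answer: -9703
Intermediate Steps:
-23 - 44*(5 - 25)*(-15 + (6 - 1*2)) = -23 - (-880)*(-15 + (6 - 2)) = -23 - (-880)*(-15 + 4) = -23 - (-880)*(-11) = -23 - 44*220 = -23 - 9680 = -9703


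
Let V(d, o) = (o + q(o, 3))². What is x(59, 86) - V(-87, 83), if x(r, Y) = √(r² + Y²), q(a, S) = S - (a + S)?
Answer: √10877 ≈ 104.29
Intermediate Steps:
q(a, S) = -a (q(a, S) = S - (S + a) = S + (-S - a) = -a)
V(d, o) = 0 (V(d, o) = (o - o)² = 0² = 0)
x(r, Y) = √(Y² + r²)
x(59, 86) - V(-87, 83) = √(86² + 59²) - 1*0 = √(7396 + 3481) + 0 = √10877 + 0 = √10877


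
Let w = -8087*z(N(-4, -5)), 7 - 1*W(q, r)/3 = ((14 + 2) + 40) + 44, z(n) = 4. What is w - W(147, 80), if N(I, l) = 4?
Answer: -32069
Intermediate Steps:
W(q, r) = -279 (W(q, r) = 21 - 3*(((14 + 2) + 40) + 44) = 21 - 3*((16 + 40) + 44) = 21 - 3*(56 + 44) = 21 - 3*100 = 21 - 300 = -279)
w = -32348 (w = -8087*4 = -32348)
w - W(147, 80) = -32348 - 1*(-279) = -32348 + 279 = -32069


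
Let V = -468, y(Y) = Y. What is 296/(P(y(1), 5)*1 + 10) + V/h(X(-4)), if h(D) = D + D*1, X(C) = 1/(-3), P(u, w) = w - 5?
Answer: 3658/5 ≈ 731.60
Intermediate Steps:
P(u, w) = -5 + w
X(C) = -1/3
h(D) = 2*D (h(D) = D + D = 2*D)
296/(P(y(1), 5)*1 + 10) + V/h(X(-4)) = 296/((-5 + 5)*1 + 10) - 468/(2*(-1/3)) = 296/(0*1 + 10) - 468/(-2/3) = 296/(0 + 10) - 468*(-3/2) = 296/10 + 702 = 296*(1/10) + 702 = 148/5 + 702 = 3658/5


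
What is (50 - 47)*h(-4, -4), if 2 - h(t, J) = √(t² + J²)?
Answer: 6 - 12*√2 ≈ -10.971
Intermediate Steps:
h(t, J) = 2 - √(J² + t²) (h(t, J) = 2 - √(t² + J²) = 2 - √(J² + t²))
(50 - 47)*h(-4, -4) = (50 - 47)*(2 - √((-4)² + (-4)²)) = 3*(2 - √(16 + 16)) = 3*(2 - √32) = 3*(2 - 4*√2) = 6 - 12*√2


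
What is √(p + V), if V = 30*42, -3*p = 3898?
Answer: I*√354/3 ≈ 6.2716*I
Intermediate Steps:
p = -3898/3 (p = -⅓*3898 = -3898/3 ≈ -1299.3)
V = 1260
√(p + V) = √(-3898/3 + 1260) = √(-118/3) = I*√354/3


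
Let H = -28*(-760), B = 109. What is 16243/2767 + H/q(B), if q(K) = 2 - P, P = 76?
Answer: -28839889/102379 ≈ -281.70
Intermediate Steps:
H = 21280
q(K) = -74 (q(K) = 2 - 1*76 = 2 - 76 = -74)
16243/2767 + H/q(B) = 16243/2767 + 21280/(-74) = 16243*(1/2767) + 21280*(-1/74) = 16243/2767 - 10640/37 = -28839889/102379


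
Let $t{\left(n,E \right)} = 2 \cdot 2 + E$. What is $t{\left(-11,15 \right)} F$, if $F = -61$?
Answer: $-1159$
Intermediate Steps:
$t{\left(n,E \right)} = 4 + E$
$t{\left(-11,15 \right)} F = \left(4 + 15\right) \left(-61\right) = 19 \left(-61\right) = -1159$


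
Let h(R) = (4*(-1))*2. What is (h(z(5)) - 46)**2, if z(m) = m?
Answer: 2916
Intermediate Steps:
h(R) = -8 (h(R) = -4*2 = -8)
(h(z(5)) - 46)**2 = (-8 - 46)**2 = (-54)**2 = 2916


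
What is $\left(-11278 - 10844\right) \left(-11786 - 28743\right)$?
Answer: $896582538$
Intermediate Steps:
$\left(-11278 - 10844\right) \left(-11786 - 28743\right) = \left(-22122\right) \left(-40529\right) = 896582538$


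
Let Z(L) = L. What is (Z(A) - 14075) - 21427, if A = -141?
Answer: -35643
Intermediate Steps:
(Z(A) - 14075) - 21427 = (-141 - 14075) - 21427 = -14216 - 21427 = -35643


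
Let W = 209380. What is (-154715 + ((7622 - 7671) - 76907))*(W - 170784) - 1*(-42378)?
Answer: -8941531538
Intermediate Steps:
(-154715 + ((7622 - 7671) - 76907))*(W - 170784) - 1*(-42378) = (-154715 + ((7622 - 7671) - 76907))*(209380 - 170784) - 1*(-42378) = (-154715 + (-49 - 76907))*38596 + 42378 = (-154715 - 76956)*38596 + 42378 = -231671*38596 + 42378 = -8941573916 + 42378 = -8941531538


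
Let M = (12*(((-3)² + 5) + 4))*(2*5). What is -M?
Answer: -2160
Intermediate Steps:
M = 2160 (M = (12*((9 + 5) + 4))*10 = (12*(14 + 4))*10 = (12*18)*10 = 216*10 = 2160)
-M = -1*2160 = -2160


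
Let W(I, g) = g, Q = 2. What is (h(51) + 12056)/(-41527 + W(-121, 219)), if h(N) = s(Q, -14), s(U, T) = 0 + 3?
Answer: -12059/41308 ≈ -0.29193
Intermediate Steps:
s(U, T) = 3
h(N) = 3
(h(51) + 12056)/(-41527 + W(-121, 219)) = (3 + 12056)/(-41527 + 219) = 12059/(-41308) = 12059*(-1/41308) = -12059/41308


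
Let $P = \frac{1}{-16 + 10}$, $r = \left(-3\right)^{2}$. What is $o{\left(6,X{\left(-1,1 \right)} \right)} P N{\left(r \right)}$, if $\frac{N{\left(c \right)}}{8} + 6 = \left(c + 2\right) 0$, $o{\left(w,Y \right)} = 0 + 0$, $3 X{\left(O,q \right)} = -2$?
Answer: $0$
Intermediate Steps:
$X{\left(O,q \right)} = - \frac{2}{3}$ ($X{\left(O,q \right)} = \frac{1}{3} \left(-2\right) = - \frac{2}{3}$)
$o{\left(w,Y \right)} = 0$
$r = 9$
$P = - \frac{1}{6}$ ($P = \frac{1}{-6} = - \frac{1}{6} \approx -0.16667$)
$N{\left(c \right)} = -48$ ($N{\left(c \right)} = -48 + 8 \left(c + 2\right) 0 = -48 + 8 \left(2 + c\right) 0 = -48 + 8 \cdot 0 = -48 + 0 = -48$)
$o{\left(6,X{\left(-1,1 \right)} \right)} P N{\left(r \right)} = 0 \left(- \frac{1}{6}\right) \left(-48\right) = 0 \left(-48\right) = 0$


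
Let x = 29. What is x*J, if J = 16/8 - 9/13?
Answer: 493/13 ≈ 37.923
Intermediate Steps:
J = 17/13 (J = 16*(1/8) - 9*1/13 = 2 - 9/13 = 17/13 ≈ 1.3077)
x*J = 29*(17/13) = 493/13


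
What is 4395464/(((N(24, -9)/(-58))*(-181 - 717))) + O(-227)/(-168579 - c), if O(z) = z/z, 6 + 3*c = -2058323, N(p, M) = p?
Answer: 24738313133785/2091341424 ≈ 11829.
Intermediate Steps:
c = -2058329/3 (c = -2 + (⅓)*(-2058323) = -2 - 2058323/3 = -2058329/3 ≈ -6.8611e+5)
O(z) = 1
4395464/(((N(24, -9)/(-58))*(-181 - 717))) + O(-227)/(-168579 - c) = 4395464/(((24/(-58))*(-181 - 717))) + 1/(-168579 - 1*(-2058329/3)) = 4395464/(((24*(-1/58))*(-898))) + 1/(-168579 + 2058329/3) = 4395464/((-12/29*(-898))) + 1/(1552592/3) = 4395464/(10776/29) + 1*(3/1552592) = 4395464*(29/10776) + 3/1552592 = 15933557/1347 + 3/1552592 = 24738313133785/2091341424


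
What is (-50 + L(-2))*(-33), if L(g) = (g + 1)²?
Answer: 1617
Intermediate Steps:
L(g) = (1 + g)²
(-50 + L(-2))*(-33) = (-50 + (1 - 2)²)*(-33) = (-50 + (-1)²)*(-33) = (-50 + 1)*(-33) = -49*(-33) = 1617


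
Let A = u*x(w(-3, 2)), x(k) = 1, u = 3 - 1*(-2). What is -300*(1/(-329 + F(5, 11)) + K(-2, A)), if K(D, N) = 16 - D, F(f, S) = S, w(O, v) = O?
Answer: -286150/53 ≈ -5399.1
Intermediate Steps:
u = 5 (u = 3 + 2 = 5)
A = 5 (A = 5*1 = 5)
-300*(1/(-329 + F(5, 11)) + K(-2, A)) = -300*(1/(-329 + 11) + (16 - 1*(-2))) = -300*(1/(-318) + (16 + 2)) = -300*(-1/318 + 18) = -300*5723/318 = -286150/53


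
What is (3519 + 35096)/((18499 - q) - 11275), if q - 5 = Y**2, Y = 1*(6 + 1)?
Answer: 7723/1434 ≈ 5.3856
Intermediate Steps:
Y = 7 (Y = 1*7 = 7)
q = 54 (q = 5 + 7**2 = 5 + 49 = 54)
(3519 + 35096)/((18499 - q) - 11275) = (3519 + 35096)/((18499 - 1*54) - 11275) = 38615/((18499 - 54) - 11275) = 38615/(18445 - 11275) = 38615/7170 = 38615*(1/7170) = 7723/1434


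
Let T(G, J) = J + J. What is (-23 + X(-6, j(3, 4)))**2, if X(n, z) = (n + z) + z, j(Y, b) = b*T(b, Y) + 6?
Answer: 961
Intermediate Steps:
T(G, J) = 2*J
j(Y, b) = 6 + 2*Y*b (j(Y, b) = b*(2*Y) + 6 = 2*Y*b + 6 = 6 + 2*Y*b)
X(n, z) = n + 2*z
(-23 + X(-6, j(3, 4)))**2 = (-23 + (-6 + 2*(6 + 2*3*4)))**2 = (-23 + (-6 + 2*(6 + 24)))**2 = (-23 + (-6 + 2*30))**2 = (-23 + (-6 + 60))**2 = (-23 + 54)**2 = 31**2 = 961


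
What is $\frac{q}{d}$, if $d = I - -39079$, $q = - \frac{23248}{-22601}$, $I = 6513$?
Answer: $\frac{2906}{128803099} \approx 2.2562 \cdot 10^{-5}$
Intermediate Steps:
$q = \frac{23248}{22601}$ ($q = \left(-23248\right) \left(- \frac{1}{22601}\right) = \frac{23248}{22601} \approx 1.0286$)
$d = 45592$ ($d = 6513 - -39079 = 6513 + 39079 = 45592$)
$\frac{q}{d} = \frac{23248}{22601 \cdot 45592} = \frac{23248}{22601} \cdot \frac{1}{45592} = \frac{2906}{128803099}$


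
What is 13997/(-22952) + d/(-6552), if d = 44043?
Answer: -22970485/3132948 ≈ -7.3319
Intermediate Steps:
13997/(-22952) + d/(-6552) = 13997/(-22952) + 44043/(-6552) = 13997*(-1/22952) + 44043*(-1/6552) = -13997/22952 - 14681/2184 = -22970485/3132948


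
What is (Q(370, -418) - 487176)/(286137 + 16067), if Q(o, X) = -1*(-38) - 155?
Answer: -487293/302204 ≈ -1.6125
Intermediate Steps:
Q(o, X) = -117 (Q(o, X) = 38 - 155 = -117)
(Q(370, -418) - 487176)/(286137 + 16067) = (-117 - 487176)/(286137 + 16067) = -487293/302204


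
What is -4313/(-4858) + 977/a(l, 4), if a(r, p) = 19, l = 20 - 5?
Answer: 4828213/92302 ≈ 52.309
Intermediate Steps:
l = 15
-4313/(-4858) + 977/a(l, 4) = -4313/(-4858) + 977/19 = -4313*(-1/4858) + 977*(1/19) = 4313/4858 + 977/19 = 4828213/92302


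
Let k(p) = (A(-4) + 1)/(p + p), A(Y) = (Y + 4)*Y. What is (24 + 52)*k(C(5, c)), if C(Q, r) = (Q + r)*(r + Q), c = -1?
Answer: 19/8 ≈ 2.3750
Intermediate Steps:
C(Q, r) = (Q + r)**2 (C(Q, r) = (Q + r)*(Q + r) = (Q + r)**2)
A(Y) = Y*(4 + Y) (A(Y) = (4 + Y)*Y = Y*(4 + Y))
k(p) = 1/(2*p) (k(p) = (-4*(4 - 4) + 1)/(p + p) = (-4*0 + 1)/((2*p)) = (0 + 1)*(1/(2*p)) = 1*(1/(2*p)) = 1/(2*p))
(24 + 52)*k(C(5, c)) = (24 + 52)*(1/(2*((5 - 1)**2))) = 76*(1/(2*(4**2))) = 76*((1/2)/16) = 76*((1/2)*(1/16)) = 76*(1/32) = 19/8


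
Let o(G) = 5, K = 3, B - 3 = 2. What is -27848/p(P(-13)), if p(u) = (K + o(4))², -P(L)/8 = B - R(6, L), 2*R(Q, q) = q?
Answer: -3481/8 ≈ -435.13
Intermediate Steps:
B = 5 (B = 3 + 2 = 5)
R(Q, q) = q/2
P(L) = -40 + 4*L (P(L) = -8*(5 - L/2) = -40 + 4*L)
p(u) = 64 (p(u) = (3 + 5)² = 8² = 64)
-27848/p(P(-13)) = -27848/64 = -27848*1/64 = -3481/8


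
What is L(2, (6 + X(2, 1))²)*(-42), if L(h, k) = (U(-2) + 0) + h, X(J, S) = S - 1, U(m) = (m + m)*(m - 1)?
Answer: -588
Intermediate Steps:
U(m) = 2*m*(-1 + m) (U(m) = (2*m)*(-1 + m) = 2*m*(-1 + m))
X(J, S) = -1 + S
L(h, k) = 12 + h (L(h, k) = (2*(-2)*(-1 - 2) + 0) + h = (2*(-2)*(-3) + 0) + h = (12 + 0) + h = 12 + h)
L(2, (6 + X(2, 1))²)*(-42) = (12 + 2)*(-42) = 14*(-42) = -588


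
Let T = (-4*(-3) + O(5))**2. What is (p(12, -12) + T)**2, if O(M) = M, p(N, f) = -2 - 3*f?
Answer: 104329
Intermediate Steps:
T = 289 (T = (-4*(-3) + 5)**2 = (12 + 5)**2 = 17**2 = 289)
(p(12, -12) + T)**2 = ((-2 - 3*(-12)) + 289)**2 = ((-2 + 36) + 289)**2 = (34 + 289)**2 = 323**2 = 104329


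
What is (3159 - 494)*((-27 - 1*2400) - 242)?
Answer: -7112885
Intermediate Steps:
(3159 - 494)*((-27 - 1*2400) - 242) = 2665*((-27 - 2400) - 242) = 2665*(-2427 - 242) = 2665*(-2669) = -7112885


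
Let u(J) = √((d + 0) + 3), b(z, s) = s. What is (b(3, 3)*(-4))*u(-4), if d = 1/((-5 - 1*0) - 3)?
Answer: -3*√46 ≈ -20.347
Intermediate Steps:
d = -⅛ (d = 1/((-5 + 0) - 3) = 1/(-5 - 3) = 1/(-8) = -⅛ ≈ -0.12500)
u(J) = √46/4 (u(J) = √((-⅛ + 0) + 3) = √(-⅛ + 3) = √(23/8) = √46/4)
(b(3, 3)*(-4))*u(-4) = (3*(-4))*(√46/4) = -3*√46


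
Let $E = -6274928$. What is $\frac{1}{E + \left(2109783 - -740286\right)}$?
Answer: $- \frac{1}{3424859} \approx -2.9198 \cdot 10^{-7}$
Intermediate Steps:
$\frac{1}{E + \left(2109783 - -740286\right)} = \frac{1}{-6274928 + \left(2109783 - -740286\right)} = \frac{1}{-6274928 + \left(2109783 + 740286\right)} = \frac{1}{-6274928 + 2850069} = \frac{1}{-3424859} = - \frac{1}{3424859}$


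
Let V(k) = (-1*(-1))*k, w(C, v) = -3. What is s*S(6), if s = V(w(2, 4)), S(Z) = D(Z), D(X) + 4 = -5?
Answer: 27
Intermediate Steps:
D(X) = -9 (D(X) = -4 - 5 = -9)
V(k) = k (V(k) = 1*k = k)
S(Z) = -9
s = -3
s*S(6) = -3*(-9) = 27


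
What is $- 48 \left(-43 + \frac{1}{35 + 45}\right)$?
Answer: $\frac{10317}{5} \approx 2063.4$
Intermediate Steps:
$- 48 \left(-43 + \frac{1}{35 + 45}\right) = - 48 \left(-43 + \frac{1}{80}\right) = \left(-48\right) \left(- \frac{3439}{80}\right) = \frac{10317}{5}$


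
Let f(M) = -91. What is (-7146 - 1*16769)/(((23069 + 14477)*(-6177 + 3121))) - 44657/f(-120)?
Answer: 5123972078697/10441392416 ≈ 490.74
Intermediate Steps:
(-7146 - 1*16769)/(((23069 + 14477)*(-6177 + 3121))) - 44657/f(-120) = (-7146 - 1*16769)/(((23069 + 14477)*(-6177 + 3121))) - 44657/(-91) = (-7146 - 16769)/((37546*(-3056))) - 44657*(-1/91) = -23915/(-114740576) + 44657/91 = -23915*(-1/114740576) + 44657/91 = 23915/114740576 + 44657/91 = 5123972078697/10441392416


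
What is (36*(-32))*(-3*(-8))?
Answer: -27648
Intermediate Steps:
(36*(-32))*(-3*(-8)) = -1152*24 = -27648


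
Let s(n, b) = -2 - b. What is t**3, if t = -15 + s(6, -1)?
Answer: -4096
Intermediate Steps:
t = -16 (t = -15 + (-2 - 1*(-1)) = -15 + (-2 + 1) = -15 - 1 = -16)
t**3 = (-16)**3 = -4096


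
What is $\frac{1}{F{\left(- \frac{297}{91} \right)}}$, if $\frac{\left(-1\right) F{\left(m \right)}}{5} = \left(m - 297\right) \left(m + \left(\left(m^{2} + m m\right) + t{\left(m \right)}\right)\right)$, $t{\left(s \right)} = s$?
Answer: $\frac{753571}{16717369680} \approx 4.5077 \cdot 10^{-5}$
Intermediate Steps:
$F{\left(m \right)} = - 5 \left(-297 + m\right) \left(2 m + 2 m^{2}\right)$ ($F{\left(m \right)} = - 5 \left(m - 297\right) \left(m + \left(\left(m^{2} + m m\right) + m\right)\right) = - 5 \left(-297 + m\right) \left(m + \left(\left(m^{2} + m^{2}\right) + m\right)\right) = - 5 \left(-297 + m\right) \left(m + \left(2 m^{2} + m\right)\right) = - 5 \left(-297 + m\right) \left(m + \left(m + 2 m^{2}\right)\right) = - 5 \left(-297 + m\right) \left(2 m + 2 m^{2}\right)$)
$\frac{1}{F{\left(- \frac{297}{91} \right)}} = \frac{1}{10 \left(- \frac{297}{91}\right) \left(297 - \left(- \frac{297}{91}\right)^{2} + 296 \left(- \frac{297}{91}\right)\right)} = \frac{1}{10 \left(- \frac{297}{91}\right) \left(297 - \frac{88209}{8281} - \frac{87912}{91}\right)} = \frac{1}{10 \left(- \frac{297}{91}\right) \left(- \frac{5628744}{8281}\right)} = \frac{1}{\frac{16717369680}{753571}} = \frac{753571}{16717369680}$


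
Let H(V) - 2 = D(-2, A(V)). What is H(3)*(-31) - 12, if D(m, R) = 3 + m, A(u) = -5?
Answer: -105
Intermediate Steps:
H(V) = 3 (H(V) = 2 + (3 - 2) = 2 + 1 = 3)
H(3)*(-31) - 12 = 3*(-31) - 12 = -93 - 12 = -105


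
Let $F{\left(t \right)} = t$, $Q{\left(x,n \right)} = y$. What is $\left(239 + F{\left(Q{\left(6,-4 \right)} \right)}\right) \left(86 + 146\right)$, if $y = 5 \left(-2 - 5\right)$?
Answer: $47328$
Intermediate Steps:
$y = -35$ ($y = 5 \left(-2 - 5\right) = 5 \left(-7\right) = -35$)
$Q{\left(x,n \right)} = -35$
$\left(239 + F{\left(Q{\left(6,-4 \right)} \right)}\right) \left(86 + 146\right) = \left(239 - 35\right) \left(86 + 146\right) = 204 \cdot 232 = 47328$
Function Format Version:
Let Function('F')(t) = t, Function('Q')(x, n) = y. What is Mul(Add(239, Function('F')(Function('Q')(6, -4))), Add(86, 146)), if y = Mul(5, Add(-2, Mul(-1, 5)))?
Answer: 47328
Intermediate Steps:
y = -35 (y = Mul(5, Add(-2, -5)) = Mul(5, -7) = -35)
Function('Q')(x, n) = -35
Mul(Add(239, Function('F')(Function('Q')(6, -4))), Add(86, 146)) = Mul(Add(239, -35), Add(86, 146)) = Mul(204, 232) = 47328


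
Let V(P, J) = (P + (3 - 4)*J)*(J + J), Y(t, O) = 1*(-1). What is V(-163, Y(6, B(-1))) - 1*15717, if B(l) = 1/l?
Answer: -15393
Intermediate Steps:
B(l) = 1/l
Y(t, O) = -1
V(P, J) = 2*J*(P - J) (V(P, J) = (P - J)*(2*J) = 2*J*(P - J))
V(-163, Y(6, B(-1))) - 1*15717 = 2*(-1)*(-163 - 1*(-1)) - 1*15717 = 2*(-1)*(-163 + 1) - 15717 = 2*(-1)*(-162) - 15717 = 324 - 15717 = -15393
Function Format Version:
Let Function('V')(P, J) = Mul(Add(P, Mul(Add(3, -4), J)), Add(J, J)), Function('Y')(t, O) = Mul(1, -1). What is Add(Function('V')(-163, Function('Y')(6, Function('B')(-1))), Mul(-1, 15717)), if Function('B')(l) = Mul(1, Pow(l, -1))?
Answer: -15393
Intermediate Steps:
Function('B')(l) = Pow(l, -1)
Function('Y')(t, O) = -1
Function('V')(P, J) = Mul(2, J, Add(P, Mul(-1, J))) (Function('V')(P, J) = Mul(Add(P, Mul(-1, J)), Mul(2, J)) = Mul(2, J, Add(P, Mul(-1, J))))
Add(Function('V')(-163, Function('Y')(6, Function('B')(-1))), Mul(-1, 15717)) = Add(Mul(2, -1, Add(-163, Mul(-1, -1))), Mul(-1, 15717)) = Add(Mul(2, -1, Add(-163, 1)), -15717) = Add(Mul(2, -1, -162), -15717) = Add(324, -15717) = -15393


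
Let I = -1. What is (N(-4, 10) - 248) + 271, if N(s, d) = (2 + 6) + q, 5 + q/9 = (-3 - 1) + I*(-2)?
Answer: -32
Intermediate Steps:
q = -63 (q = -45 + 9*((-3 - 1) - 1*(-2)) = -45 + 9*(-4 + 2) = -45 + 9*(-2) = -45 - 18 = -63)
N(s, d) = -55 (N(s, d) = (2 + 6) - 63 = 8 - 63 = -55)
(N(-4, 10) - 248) + 271 = (-55 - 248) + 271 = -303 + 271 = -32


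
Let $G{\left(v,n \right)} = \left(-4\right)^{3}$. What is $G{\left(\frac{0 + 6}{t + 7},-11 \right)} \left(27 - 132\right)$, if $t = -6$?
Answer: $6720$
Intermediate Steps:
$G{\left(v,n \right)} = -64$
$G{\left(\frac{0 + 6}{t + 7},-11 \right)} \left(27 - 132\right) = - 64 \left(27 - 132\right) = \left(-64\right) \left(-105\right) = 6720$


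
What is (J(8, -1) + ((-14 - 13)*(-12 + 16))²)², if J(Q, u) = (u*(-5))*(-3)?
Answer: 135699201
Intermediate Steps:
J(Q, u) = 15*u (J(Q, u) = -5*u*(-3) = 15*u)
(J(8, -1) + ((-14 - 13)*(-12 + 16))²)² = (15*(-1) + ((-14 - 13)*(-12 + 16))²)² = (-15 + (-27*4)²)² = (-15 + (-108)²)² = (-15 + 11664)² = 11649² = 135699201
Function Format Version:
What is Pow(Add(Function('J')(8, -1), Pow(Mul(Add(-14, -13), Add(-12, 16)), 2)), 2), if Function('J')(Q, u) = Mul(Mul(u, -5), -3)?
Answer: 135699201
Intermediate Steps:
Function('J')(Q, u) = Mul(15, u) (Function('J')(Q, u) = Mul(Mul(-5, u), -3) = Mul(15, u))
Pow(Add(Function('J')(8, -1), Pow(Mul(Add(-14, -13), Add(-12, 16)), 2)), 2) = Pow(Add(Mul(15, -1), Pow(Mul(Add(-14, -13), Add(-12, 16)), 2)), 2) = Pow(Add(-15, Pow(Mul(-27, 4), 2)), 2) = Pow(Add(-15, Pow(-108, 2)), 2) = Pow(Add(-15, 11664), 2) = Pow(11649, 2) = 135699201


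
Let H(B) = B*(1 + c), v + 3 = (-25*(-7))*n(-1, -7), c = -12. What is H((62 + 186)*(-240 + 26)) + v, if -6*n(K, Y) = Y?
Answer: 3503959/6 ≈ 5.8399e+5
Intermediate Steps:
n(K, Y) = -Y/6
v = 1207/6 (v = -3 + (-25*(-7))*(-⅙*(-7)) = -3 + 175*(7/6) = -3 + 1225/6 = 1207/6 ≈ 201.17)
H(B) = -11*B (H(B) = B*(1 - 12) = B*(-11) = -11*B)
H((62 + 186)*(-240 + 26)) + v = -11*(62 + 186)*(-240 + 26) + 1207/6 = -2728*(-214) + 1207/6 = -11*(-53072) + 1207/6 = 583792 + 1207/6 = 3503959/6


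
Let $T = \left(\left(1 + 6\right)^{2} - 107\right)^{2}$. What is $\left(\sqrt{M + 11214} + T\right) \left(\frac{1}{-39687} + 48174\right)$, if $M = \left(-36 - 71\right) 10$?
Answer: $\frac{6431569490468}{39687} + \frac{7647526148 \sqrt{634}}{39687} \approx 1.6691 \cdot 10^{8}$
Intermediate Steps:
$T = 3364$ ($T = \left(7^{2} - 107\right)^{2} = \left(49 - 107\right)^{2} = \left(-58\right)^{2} = 3364$)
$M = -1070$ ($M = \left(-107\right) 10 = -1070$)
$\left(\sqrt{M + 11214} + T\right) \left(\frac{1}{-39687} + 48174\right) = \left(\sqrt{-1070 + 11214} + 3364\right) \left(\frac{1}{-39687} + 48174\right) = \left(\sqrt{10144} + 3364\right) \left(- \frac{1}{39687} + 48174\right) = \left(4 \sqrt{634} + 3364\right) \frac{1911881537}{39687} = \left(3364 + 4 \sqrt{634}\right) \frac{1911881537}{39687} = \frac{6431569490468}{39687} + \frac{7647526148 \sqrt{634}}{39687}$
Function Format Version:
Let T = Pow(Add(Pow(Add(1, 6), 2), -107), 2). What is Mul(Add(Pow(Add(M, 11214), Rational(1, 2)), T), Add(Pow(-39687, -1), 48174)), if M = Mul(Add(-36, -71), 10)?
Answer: Add(Rational(6431569490468, 39687), Mul(Rational(7647526148, 39687), Pow(634, Rational(1, 2)))) ≈ 1.6691e+8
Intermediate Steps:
T = 3364 (T = Pow(Add(Pow(7, 2), -107), 2) = Pow(Add(49, -107), 2) = Pow(-58, 2) = 3364)
M = -1070 (M = Mul(-107, 10) = -1070)
Mul(Add(Pow(Add(M, 11214), Rational(1, 2)), T), Add(Pow(-39687, -1), 48174)) = Mul(Add(Pow(Add(-1070, 11214), Rational(1, 2)), 3364), Add(Pow(-39687, -1), 48174)) = Mul(Add(Pow(10144, Rational(1, 2)), 3364), Add(Rational(-1, 39687), 48174)) = Mul(Add(Mul(4, Pow(634, Rational(1, 2))), 3364), Rational(1911881537, 39687)) = Mul(Add(3364, Mul(4, Pow(634, Rational(1, 2)))), Rational(1911881537, 39687)) = Add(Rational(6431569490468, 39687), Mul(Rational(7647526148, 39687), Pow(634, Rational(1, 2))))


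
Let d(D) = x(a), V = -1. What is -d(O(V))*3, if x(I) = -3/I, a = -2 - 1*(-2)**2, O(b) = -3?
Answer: -3/2 ≈ -1.5000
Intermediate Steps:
a = -6 (a = -2 - 1*4 = -2 - 4 = -6)
d(D) = 1/2 (d(D) = -3/(-6) = -3*(-1/6) = 1/2)
-d(O(V))*3 = -3/2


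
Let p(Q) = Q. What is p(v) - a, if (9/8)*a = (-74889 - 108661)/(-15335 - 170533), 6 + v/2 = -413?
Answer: -350821214/418203 ≈ -838.88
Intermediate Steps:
v = -838 (v = -12 + 2*(-413) = -12 - 826 = -838)
a = 367100/418203 (a = 8*((-74889 - 108661)/(-15335 - 170533))/9 = 8*(-183550/(-185868))/9 = 8*(-183550*(-1/185868))/9 = (8/9)*(91775/92934) = 367100/418203 ≈ 0.87780)
p(v) - a = -838 - 1*367100/418203 = -838 - 367100/418203 = -350821214/418203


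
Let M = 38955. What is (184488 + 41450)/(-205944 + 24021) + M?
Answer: 7086584527/181923 ≈ 38954.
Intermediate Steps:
(184488 + 41450)/(-205944 + 24021) + M = (184488 + 41450)/(-205944 + 24021) + 38955 = 225938/(-181923) + 38955 = 225938*(-1/181923) + 38955 = -225938/181923 + 38955 = 7086584527/181923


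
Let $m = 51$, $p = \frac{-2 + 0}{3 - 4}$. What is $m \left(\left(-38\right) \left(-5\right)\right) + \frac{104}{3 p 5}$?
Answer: $\frac{145402}{15} \approx 9693.5$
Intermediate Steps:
$p = 2$ ($p = - \frac{2}{-1} = \left(-2\right) \left(-1\right) = 2$)
$m \left(\left(-38\right) \left(-5\right)\right) + \frac{104}{3 p 5} = 51 \left(\left(-38\right) \left(-5\right)\right) + \frac{104}{3 \cdot 2 \cdot 5} = 51 \cdot 190 + \frac{104}{6 \cdot 5} = 9690 + \frac{104}{30} = 9690 + 104 \cdot \frac{1}{30} = 9690 + \frac{52}{15} = \frac{145402}{15}$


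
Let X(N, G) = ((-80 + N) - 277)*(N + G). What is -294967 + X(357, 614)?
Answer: -294967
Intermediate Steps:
X(N, G) = (-357 + N)*(G + N)
-294967 + X(357, 614) = -294967 + (357² - 357*614 - 357*357 + 614*357) = -294967 + (127449 - 219198 - 127449 + 219198) = -294967 + 0 = -294967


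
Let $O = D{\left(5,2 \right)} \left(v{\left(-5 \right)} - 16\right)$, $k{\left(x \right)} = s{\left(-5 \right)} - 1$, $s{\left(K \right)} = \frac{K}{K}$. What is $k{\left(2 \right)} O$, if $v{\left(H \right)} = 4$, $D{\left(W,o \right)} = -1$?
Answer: $0$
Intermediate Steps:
$s{\left(K \right)} = 1$
$k{\left(x \right)} = 0$ ($k{\left(x \right)} = 1 - 1 = 0$)
$O = 12$ ($O = - (4 - 16) = \left(-1\right) \left(-12\right) = 12$)
$k{\left(2 \right)} O = 0 \cdot 12 = 0$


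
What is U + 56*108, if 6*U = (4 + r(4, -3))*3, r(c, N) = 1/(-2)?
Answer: 24199/4 ≈ 6049.8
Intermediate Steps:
r(c, N) = -½
U = 7/4 (U = ((4 - ½)*3)/6 = ((7/2)*3)/6 = (⅙)*(21/2) = 7/4 ≈ 1.7500)
U + 56*108 = 7/4 + 56*108 = 7/4 + 6048 = 24199/4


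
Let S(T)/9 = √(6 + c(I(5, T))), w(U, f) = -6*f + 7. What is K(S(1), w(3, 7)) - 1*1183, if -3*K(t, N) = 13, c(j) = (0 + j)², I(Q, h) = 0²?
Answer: -3562/3 ≈ -1187.3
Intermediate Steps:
I(Q, h) = 0
c(j) = j²
w(U, f) = 7 - 6*f
S(T) = 9*√6 (S(T) = 9*√(6 + 0²) = 9*√(6 + 0) = 9*√6)
K(t, N) = -13/3 (K(t, N) = -⅓*13 = -13/3)
K(S(1), w(3, 7)) - 1*1183 = -13/3 - 1*1183 = -13/3 - 1183 = -3562/3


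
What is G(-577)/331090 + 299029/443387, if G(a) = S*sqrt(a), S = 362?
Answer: 299029/443387 + 181*I*sqrt(577)/165545 ≈ 0.67442 + 0.026263*I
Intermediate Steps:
G(a) = 362*sqrt(a)
G(-577)/331090 + 299029/443387 = (362*sqrt(-577))/331090 + 299029/443387 = (362*(I*sqrt(577)))*(1/331090) + 299029*(1/443387) = (362*I*sqrt(577))*(1/331090) + 299029/443387 = 181*I*sqrt(577)/165545 + 299029/443387 = 299029/443387 + 181*I*sqrt(577)/165545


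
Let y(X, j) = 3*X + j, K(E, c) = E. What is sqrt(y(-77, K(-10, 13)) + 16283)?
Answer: sqrt(16042) ≈ 126.66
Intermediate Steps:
y(X, j) = j + 3*X
sqrt(y(-77, K(-10, 13)) + 16283) = sqrt((-10 + 3*(-77)) + 16283) = sqrt((-10 - 231) + 16283) = sqrt(-241 + 16283) = sqrt(16042)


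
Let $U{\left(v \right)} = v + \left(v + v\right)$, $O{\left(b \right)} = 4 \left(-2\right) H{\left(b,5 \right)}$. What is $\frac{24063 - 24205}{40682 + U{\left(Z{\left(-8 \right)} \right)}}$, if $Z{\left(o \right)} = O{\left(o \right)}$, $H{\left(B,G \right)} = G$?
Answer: $- \frac{71}{20281} \approx -0.0035008$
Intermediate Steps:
$O{\left(b \right)} = -40$ ($O{\left(b \right)} = 4 \left(-2\right) 5 = \left(-8\right) 5 = -40$)
$Z{\left(o \right)} = -40$
$U{\left(v \right)} = 3 v$ ($U{\left(v \right)} = v + 2 v = 3 v$)
$\frac{24063 - 24205}{40682 + U{\left(Z{\left(-8 \right)} \right)}} = \frac{24063 - 24205}{40682 + 3 \left(-40\right)} = - \frac{142}{40682 - 120} = - \frac{142}{40562} = \left(-142\right) \frac{1}{40562} = - \frac{71}{20281}$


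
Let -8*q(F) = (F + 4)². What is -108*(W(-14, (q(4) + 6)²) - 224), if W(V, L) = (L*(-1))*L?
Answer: 25920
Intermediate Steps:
q(F) = -(4 + F)²/8 (q(F) = -(F + 4)²/8 = -(4 + F)²/8)
W(V, L) = -L² (W(V, L) = (-L)*L = -L²)
-108*(W(-14, (q(4) + 6)²) - 224) = -108*(-((-(4 + 4)²/8 + 6)²)² - 224) = -108*(-((-⅛*8² + 6)²)² - 224) = -108*(-((-⅛*64 + 6)²)² - 224) = -108*(-((-8 + 6)²)² - 224) = -108*(-((-2)²)² - 224) = -108*(-1*4² - 224) = -108*(-1*16 - 224) = -108*(-16 - 224) = -108*(-240) = 25920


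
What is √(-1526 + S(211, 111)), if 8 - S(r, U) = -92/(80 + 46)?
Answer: 2*I*√167279/21 ≈ 38.952*I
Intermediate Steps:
S(r, U) = 550/63 (S(r, U) = 8 - (-92)/(80 + 46) = 8 - (-92)/126 = 8 - 1*(-46/63) = 8 + 46/63 = 550/63)
√(-1526 + S(211, 111)) = √(-1526 + 550/63) = √(-95588/63) = 2*I*√167279/21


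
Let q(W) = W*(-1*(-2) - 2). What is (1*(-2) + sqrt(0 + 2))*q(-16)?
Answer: 0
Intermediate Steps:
q(W) = 0 (q(W) = W*(2 - 2) = W*0 = 0)
(1*(-2) + sqrt(0 + 2))*q(-16) = (1*(-2) + sqrt(0 + 2))*0 = (-2 + sqrt(2))*0 = 0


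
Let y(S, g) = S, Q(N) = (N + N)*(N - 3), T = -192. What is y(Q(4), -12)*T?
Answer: -1536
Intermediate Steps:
Q(N) = 2*N*(-3 + N) (Q(N) = (2*N)*(-3 + N) = 2*N*(-3 + N))
y(Q(4), -12)*T = (2*4*(-3 + 4))*(-192) = (2*4*1)*(-192) = 8*(-192) = -1536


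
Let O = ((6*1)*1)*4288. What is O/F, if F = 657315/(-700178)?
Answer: -6004726528/219105 ≈ -27406.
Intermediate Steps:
F = -657315/700178 (F = 657315*(-1/700178) = -657315/700178 ≈ -0.93878)
O = 25728 (O = (6*1)*4288 = 6*4288 = 25728)
O/F = 25728/(-657315/700178) = 25728*(-700178/657315) = -6004726528/219105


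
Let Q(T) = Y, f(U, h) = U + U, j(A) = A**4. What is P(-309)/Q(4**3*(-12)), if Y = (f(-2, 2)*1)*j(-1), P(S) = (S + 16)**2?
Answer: -85849/4 ≈ -21462.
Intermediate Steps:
P(S) = (16 + S)**2
f(U, h) = 2*U
Y = -4 (Y = ((2*(-2))*1)*(-1)**4 = -4*1*1 = -4*1 = -4)
Q(T) = -4
P(-309)/Q(4**3*(-12)) = (16 - 309)**2/(-4) = (-293)**2*(-1/4) = 85849*(-1/4) = -85849/4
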